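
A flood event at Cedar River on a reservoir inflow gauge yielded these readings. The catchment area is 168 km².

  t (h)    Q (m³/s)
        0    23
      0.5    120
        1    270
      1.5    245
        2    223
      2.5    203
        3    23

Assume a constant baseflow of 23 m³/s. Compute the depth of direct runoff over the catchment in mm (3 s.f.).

d ≈ 10.1 mm

Direct runoff: 0.0, 97.0, 247.0, 222.0, 200.0, 180.0, 0.0 m³/s; ΣQ_DR = 946.0 m³/s.
V = ΣQ_DR · Δt = 946.0 × 1800 s = 1.703 × 10^6 m³.
Over A = 168 km², depth = V / A = 10.1 mm.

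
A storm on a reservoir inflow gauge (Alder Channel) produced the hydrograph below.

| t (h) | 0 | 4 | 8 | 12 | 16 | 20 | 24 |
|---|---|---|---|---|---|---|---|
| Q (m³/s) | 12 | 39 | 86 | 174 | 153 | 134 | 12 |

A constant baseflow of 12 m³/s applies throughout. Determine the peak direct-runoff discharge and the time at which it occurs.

Subtracting baseflow gives direct-runoff ordinates: 0.0, 27.0, 74.0, 162.0, 141.0, 122.0, 0.0 m³/s.
The maximum is 162.0 m³/s, occurring at the reading for t = 12 h.

Q_p = 162.0 m³/s at t = 12 h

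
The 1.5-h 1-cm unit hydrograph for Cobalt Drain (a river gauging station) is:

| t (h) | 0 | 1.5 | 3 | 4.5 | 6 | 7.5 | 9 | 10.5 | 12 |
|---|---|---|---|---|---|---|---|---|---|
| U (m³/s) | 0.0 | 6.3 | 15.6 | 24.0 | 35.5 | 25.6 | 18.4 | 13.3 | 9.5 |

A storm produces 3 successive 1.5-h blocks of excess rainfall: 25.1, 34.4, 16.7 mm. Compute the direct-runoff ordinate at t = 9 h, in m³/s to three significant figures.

By discrete convolution, Q_j = Σ (P_i / 10 mm) · U_{j−i}.
At t = 9 h (j=6): Q = (25.1/10)·18.4 + (34.4/10)·25.6 + (16.7/10)·35.5 = 194 m³/s.

Q ≈ 194 m³/s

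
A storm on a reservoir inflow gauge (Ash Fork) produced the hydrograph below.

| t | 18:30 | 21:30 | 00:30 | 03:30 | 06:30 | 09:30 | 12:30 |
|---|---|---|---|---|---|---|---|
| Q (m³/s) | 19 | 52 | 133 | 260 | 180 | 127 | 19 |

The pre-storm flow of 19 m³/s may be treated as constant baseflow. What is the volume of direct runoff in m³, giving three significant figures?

V ≈ 7.10 × 10^6 m³

Direct-runoff ordinates (Q − Q_b): 0.0, 33.0, 114.0, 241.0, 161.0, 108.0, 0.0 m³/s.
ΣQ_DR = 657.0 m³/s.
With Δt = 3 h = 10800 s, V = ΣQ_DR · Δt = 657.0 × 10800 = 7.10 × 10^6 m³.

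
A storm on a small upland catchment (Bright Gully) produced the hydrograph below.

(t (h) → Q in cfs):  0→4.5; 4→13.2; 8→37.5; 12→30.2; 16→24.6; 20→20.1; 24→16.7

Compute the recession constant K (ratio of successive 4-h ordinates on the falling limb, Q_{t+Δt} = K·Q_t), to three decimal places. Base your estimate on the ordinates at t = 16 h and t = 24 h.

Using the recession-limb readings at t = 16 h and t = 24 h: Q falls from 24.6 to 16.7 cfs over 2 intervals.
K = (Q₂/Q₁)^(1/2) = (16.7/24.6)^(1/2) = 0.824.

K ≈ 0.824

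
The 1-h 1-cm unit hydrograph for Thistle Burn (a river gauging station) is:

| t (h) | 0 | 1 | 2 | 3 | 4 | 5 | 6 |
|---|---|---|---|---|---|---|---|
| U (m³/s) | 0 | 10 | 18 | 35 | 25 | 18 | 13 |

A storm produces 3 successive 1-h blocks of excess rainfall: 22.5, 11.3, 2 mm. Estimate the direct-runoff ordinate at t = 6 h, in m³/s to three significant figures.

Q ≈ 54.6 m³/s

By discrete convolution, Q_j = Σ (P_i / 10 mm) · U_{j−i}.
At t = 6 h (j=6): Q = (22.5/10)·13 + (11.3/10)·18 + (2/10)·25 = 54.6 m³/s.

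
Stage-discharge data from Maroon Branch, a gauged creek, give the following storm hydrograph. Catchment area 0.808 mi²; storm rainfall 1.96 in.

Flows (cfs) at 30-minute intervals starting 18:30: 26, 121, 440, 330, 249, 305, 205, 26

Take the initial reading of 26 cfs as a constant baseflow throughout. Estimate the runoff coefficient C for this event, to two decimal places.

C ≈ 0.73

ΣQ_DR = 1494 cfs; V = ΣQ_DR·Δt = 2.689 × 10^6 ft³.
Runoff depth d = V / A = 1.433 in.
C = d / P = 1.433 / 1.96 = 0.73.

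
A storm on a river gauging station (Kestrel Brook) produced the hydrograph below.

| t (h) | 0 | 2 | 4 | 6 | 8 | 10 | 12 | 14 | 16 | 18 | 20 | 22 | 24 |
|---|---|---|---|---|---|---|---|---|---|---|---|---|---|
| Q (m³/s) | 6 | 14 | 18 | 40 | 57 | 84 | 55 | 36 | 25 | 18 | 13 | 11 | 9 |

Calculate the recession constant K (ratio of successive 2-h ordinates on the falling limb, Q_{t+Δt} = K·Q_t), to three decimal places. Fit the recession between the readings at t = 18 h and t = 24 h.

Using the recession-limb readings at t = 18 h and t = 24 h: Q falls from 18 to 9 m³/s over 3 intervals.
K = (Q₂/Q₁)^(1/3) = (9/18)^(1/3) = 0.794.

K ≈ 0.794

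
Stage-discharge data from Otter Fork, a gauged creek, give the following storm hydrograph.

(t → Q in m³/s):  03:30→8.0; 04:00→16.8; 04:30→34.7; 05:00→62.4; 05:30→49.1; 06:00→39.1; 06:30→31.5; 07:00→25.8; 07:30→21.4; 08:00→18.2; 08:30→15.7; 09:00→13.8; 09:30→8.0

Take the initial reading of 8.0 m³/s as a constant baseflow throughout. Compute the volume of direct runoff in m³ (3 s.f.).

Direct-runoff ordinates (Q − Q_b): 0.0, 8.8, 26.7, 54.4, 41.1, 31.1, 23.5, 17.8, 13.4, 10.2, 7.7, 5.8, 0.0 m³/s.
ΣQ_DR = 240.5 m³/s.
With Δt = 0.5 h = 1800 s, V = ΣQ_DR · Δt = 240.5 × 1800 = 4.33 × 10^5 m³.

V ≈ 4.33 × 10^5 m³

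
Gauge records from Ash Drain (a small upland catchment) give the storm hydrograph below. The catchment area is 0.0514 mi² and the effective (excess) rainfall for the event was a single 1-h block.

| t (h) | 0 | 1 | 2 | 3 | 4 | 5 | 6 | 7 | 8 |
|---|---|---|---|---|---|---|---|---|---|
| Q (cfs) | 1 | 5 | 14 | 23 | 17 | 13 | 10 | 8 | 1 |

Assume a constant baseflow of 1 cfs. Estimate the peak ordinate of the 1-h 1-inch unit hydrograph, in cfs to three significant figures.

Direct runoff: 0.0, 4.0, 13.0, 22.0, 16.0, 12.0, 9.0, 7.0, 0.0 cfs; ΣQ_DR = 83.00 cfs, peak = 22.0 cfs.
Runoff depth d = ΣQ_DR·Δt / A = 83.00 × 3600 / (0.0514 mi²) = 2.502 in.
The 1-inch UH is the DRH scaled by (1 in)/d, so U_p = 22.0 × 1/2.502 = 8.79 cfs.

U_p ≈ 8.79 cfs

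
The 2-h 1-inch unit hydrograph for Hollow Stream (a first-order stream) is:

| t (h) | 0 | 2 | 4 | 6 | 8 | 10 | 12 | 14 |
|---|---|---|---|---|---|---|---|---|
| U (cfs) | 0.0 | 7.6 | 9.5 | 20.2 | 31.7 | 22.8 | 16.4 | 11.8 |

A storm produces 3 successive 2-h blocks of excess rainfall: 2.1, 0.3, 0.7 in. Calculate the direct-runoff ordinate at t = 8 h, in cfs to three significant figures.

Q ≈ 79.3 cfs

By discrete convolution, Q_j = Σ (P_i / 1 in) · U_{j−i}.
At t = 8 h (j=4): Q = (2.1/1)·31.7 + (0.3/1)·20.2 + (0.7/1)·9.5 = 79.3 cfs.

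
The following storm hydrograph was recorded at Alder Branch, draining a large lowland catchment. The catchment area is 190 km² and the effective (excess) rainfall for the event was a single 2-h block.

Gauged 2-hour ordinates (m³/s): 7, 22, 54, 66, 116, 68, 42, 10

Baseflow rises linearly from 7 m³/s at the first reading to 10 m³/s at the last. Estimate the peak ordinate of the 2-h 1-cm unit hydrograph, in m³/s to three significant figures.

U_p ≈ 89.3 m³/s

Direct runoff: 0.00, 14.57, 46.14, 57.71, 107.29, 58.86, 32.43, 0.00 m³/s; ΣQ_DR = 317.0 m³/s, peak = 107.29 m³/s.
Runoff depth d = ΣQ_DR·Δt / A = 317.0 × 7200 / (190 km²) = 12.01 mm.
The 1-cm UH is the DRH scaled by (10 mm)/d, so U_p = 107.29 × 10/12.01 = 89.3 m³/s.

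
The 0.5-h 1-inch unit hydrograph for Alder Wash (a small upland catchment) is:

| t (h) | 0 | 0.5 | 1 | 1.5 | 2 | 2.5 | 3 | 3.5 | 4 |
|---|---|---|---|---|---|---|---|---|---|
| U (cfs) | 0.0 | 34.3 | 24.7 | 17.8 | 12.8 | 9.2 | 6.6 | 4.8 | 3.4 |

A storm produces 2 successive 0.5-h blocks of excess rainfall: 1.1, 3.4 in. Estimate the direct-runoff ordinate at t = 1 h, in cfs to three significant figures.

Q ≈ 144 cfs

By discrete convolution, Q_j = Σ (P_i / 1 in) · U_{j−i}.
At t = 1 h (j=2): Q = (1.1/1)·24.7 + (3.4/1)·34.3 = 144 cfs.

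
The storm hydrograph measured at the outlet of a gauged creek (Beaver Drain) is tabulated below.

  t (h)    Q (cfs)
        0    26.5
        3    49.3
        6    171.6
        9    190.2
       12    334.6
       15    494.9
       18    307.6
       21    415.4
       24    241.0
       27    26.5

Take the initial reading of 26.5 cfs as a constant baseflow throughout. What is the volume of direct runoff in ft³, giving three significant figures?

V ≈ 2.15 × 10^7 ft³

Direct-runoff ordinates (Q − Q_b): 0.0, 22.8, 145.1, 163.7, 308.1, 468.4, 281.1, 388.9, 214.5, 0.0 cfs.
ΣQ_DR = 1993 cfs.
With Δt = 3 h = 10800 s, V = ΣQ_DR · Δt = 1993 × 10800 = 2.15 × 10^7 ft³.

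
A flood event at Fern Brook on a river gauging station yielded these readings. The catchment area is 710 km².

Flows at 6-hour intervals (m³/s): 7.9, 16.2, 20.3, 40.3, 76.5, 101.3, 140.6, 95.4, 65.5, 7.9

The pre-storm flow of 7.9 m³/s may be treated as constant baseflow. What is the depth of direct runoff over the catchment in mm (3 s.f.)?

d ≈ 15.0 mm

Direct runoff: 0.0, 8.3, 12.4, 32.4, 68.6, 93.4, 132.7, 87.5, 57.6, 0.0 m³/s; ΣQ_DR = 492.9 m³/s.
V = ΣQ_DR · Δt = 492.9 × 21600 s = 1.065 × 10^7 m³.
Over A = 710 km², depth = V / A = 15.0 mm.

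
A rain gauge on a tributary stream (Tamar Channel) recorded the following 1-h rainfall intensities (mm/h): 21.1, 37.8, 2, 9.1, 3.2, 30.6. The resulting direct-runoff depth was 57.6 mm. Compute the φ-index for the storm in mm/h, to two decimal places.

Only the 3 blocks with intensity above φ contribute runoff: 21.1, 37.8, 30.6 mm/h.
Σ(I−φ)·Δt = d  ⇒  (21.1+37.8+30.6 − 3φ)·1 = 57.6
φ = (89.50 − 57.6/1) / 3 = 10.63 mm/h.

φ ≈ 10.63 mm/h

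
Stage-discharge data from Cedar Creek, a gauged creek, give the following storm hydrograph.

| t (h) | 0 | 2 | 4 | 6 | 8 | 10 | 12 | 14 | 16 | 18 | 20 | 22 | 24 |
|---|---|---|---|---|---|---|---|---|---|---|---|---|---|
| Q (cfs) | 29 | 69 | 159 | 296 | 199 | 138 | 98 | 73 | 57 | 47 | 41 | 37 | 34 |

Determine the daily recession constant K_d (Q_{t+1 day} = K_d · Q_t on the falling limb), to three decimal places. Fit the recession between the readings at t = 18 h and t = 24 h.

K_d ≈ 0.274

Between t = 18 h and t = 24 h the flow falls from 47 to 34 cfs over 3×2 h = 6 h.
Per-interval ratio K = (34/47)^(1/3) = 0.8977; K_d = K^(24/2) = 0.274.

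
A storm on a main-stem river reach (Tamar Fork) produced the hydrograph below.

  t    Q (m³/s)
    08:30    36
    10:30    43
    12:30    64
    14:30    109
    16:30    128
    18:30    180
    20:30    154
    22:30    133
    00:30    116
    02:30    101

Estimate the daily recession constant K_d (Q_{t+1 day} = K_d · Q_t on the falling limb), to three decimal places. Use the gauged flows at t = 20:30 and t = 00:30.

K_d ≈ 0.183

Between t = 20:30 and t = 00:30 the flow falls from 154 to 116 m³/s over 2×2 h = 4 h.
Per-interval ratio K = (116/154)^(1/2) = 0.8679; K_d = K^(24/2) = 0.183.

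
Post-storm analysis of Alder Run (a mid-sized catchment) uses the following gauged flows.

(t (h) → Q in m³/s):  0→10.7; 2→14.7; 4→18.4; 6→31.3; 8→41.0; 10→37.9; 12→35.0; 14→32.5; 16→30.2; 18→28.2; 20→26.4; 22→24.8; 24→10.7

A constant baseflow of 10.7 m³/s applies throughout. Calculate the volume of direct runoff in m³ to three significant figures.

V ≈ 1.46 × 10^6 m³

Direct-runoff ordinates (Q − Q_b): 0.0, 4.0, 7.7, 20.6, 30.3, 27.2, 24.3, 21.8, 19.5, 17.5, 15.7, 14.1, 0.0 m³/s.
ΣQ_DR = 202.7 m³/s.
With Δt = 2 h = 7200 s, V = ΣQ_DR · Δt = 202.7 × 7200 = 1.46 × 10^6 m³.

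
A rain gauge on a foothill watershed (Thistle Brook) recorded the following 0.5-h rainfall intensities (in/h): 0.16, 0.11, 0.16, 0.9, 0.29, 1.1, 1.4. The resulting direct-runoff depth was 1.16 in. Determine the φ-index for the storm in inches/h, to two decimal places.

φ ≈ 0.36 in/h

Only the 3 blocks with intensity above φ contribute runoff: 0.9, 1.1, 1.4 in/h.
Σ(I−φ)·Δt = d  ⇒  (0.9+1.1+1.4 − 3φ)·0.5 = 1.16
φ = (3.400 − 1.16/0.5) / 3 = 0.36 in/h.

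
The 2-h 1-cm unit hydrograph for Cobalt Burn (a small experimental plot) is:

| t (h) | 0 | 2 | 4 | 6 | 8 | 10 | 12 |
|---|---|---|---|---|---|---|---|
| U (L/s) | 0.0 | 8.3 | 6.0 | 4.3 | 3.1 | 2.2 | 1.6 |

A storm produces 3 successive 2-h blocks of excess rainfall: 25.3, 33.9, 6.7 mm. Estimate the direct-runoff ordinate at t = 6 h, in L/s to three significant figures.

Q ≈ 36.8 L/s

By discrete convolution, Q_j = Σ (P_i / 10 mm) · U_{j−i}.
At t = 6 h (j=3): Q = (25.3/10)·4.3 + (33.9/10)·6.0 + (6.7/10)·8.3 = 36.8 L/s.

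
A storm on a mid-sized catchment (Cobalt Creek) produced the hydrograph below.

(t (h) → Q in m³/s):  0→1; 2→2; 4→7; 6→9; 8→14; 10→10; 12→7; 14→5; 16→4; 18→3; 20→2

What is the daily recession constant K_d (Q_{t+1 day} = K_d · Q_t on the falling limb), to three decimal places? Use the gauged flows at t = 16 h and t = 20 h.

Between t = 16 h and t = 20 h the flow falls from 4 to 2 m³/s over 2×2 h = 4 h.
Per-interval ratio K = (2/4)^(1/2) = 0.7071; K_d = K^(24/2) = 0.016.

K_d ≈ 0.016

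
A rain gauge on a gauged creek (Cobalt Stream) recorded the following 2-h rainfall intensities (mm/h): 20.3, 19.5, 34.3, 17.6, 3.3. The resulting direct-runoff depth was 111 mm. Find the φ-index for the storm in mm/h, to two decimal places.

φ ≈ 9.05 mm/h

Only the 4 blocks with intensity above φ contribute runoff: 20.3, 19.5, 34.3, 17.6 mm/h.
Σ(I−φ)·Δt = d  ⇒  (20.3+19.5+34.3+17.6 − 4φ)·2 = 111
φ = (91.70 − 111/2) / 4 = 9.05 mm/h.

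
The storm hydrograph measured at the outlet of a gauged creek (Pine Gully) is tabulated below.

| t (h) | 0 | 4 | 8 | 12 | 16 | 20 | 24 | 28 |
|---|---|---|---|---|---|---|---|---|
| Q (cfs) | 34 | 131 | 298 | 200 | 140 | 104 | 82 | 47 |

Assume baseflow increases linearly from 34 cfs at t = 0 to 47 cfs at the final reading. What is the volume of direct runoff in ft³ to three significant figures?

Direct-runoff ordinates (Q − Q_b): 0.00, 95.14, 260.29, 160.43, 98.57, 60.71, 36.86, 0.00 cfs.
ΣQ_DR = 712.0 cfs.
With Δt = 4 h = 14400 s, V = ΣQ_DR · Δt = 712.0 × 14400 = 1.03 × 10^7 ft³.

V ≈ 1.03 × 10^7 ft³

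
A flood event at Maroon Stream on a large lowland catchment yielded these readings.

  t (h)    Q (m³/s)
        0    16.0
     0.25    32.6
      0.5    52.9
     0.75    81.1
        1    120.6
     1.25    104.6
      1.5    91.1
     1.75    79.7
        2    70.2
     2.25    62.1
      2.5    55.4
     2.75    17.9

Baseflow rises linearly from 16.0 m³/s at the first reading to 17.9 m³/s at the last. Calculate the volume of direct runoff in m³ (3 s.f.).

Direct-runoff ordinates (Q − Q_b): 0.00, 16.43, 36.55, 64.58, 103.91, 87.74, 74.06, 62.49, 52.82, 44.55, 37.67, 0.00 m³/s.
ΣQ_DR = 580.8 m³/s.
With Δt = 0.25 h = 900 s, V = ΣQ_DR · Δt = 580.8 × 900 = 5.23 × 10^5 m³.

V ≈ 5.23 × 10^5 m³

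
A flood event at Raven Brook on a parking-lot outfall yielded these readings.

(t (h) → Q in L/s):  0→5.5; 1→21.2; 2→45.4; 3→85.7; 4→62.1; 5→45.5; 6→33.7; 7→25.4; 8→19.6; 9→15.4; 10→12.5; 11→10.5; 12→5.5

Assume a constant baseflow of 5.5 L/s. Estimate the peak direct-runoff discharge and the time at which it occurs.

Q_p = 80.2 L/s at t = 3 h

Subtracting baseflow gives direct-runoff ordinates: 0.0, 15.7, 39.9, 80.2, 56.6, 40.0, 28.2, 19.9, 14.1, 9.9, 7.0, 5.0, 0.0 L/s.
The maximum is 80.2 L/s, occurring at the reading for t = 3 h.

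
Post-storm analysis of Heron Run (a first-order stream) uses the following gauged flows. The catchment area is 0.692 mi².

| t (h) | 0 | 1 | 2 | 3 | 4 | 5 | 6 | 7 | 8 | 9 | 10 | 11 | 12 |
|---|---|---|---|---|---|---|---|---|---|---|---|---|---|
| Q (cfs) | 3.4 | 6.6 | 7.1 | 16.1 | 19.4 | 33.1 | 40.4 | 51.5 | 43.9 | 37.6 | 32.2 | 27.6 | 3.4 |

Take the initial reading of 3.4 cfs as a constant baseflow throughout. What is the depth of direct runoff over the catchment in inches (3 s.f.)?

d ≈ 0.623 in

Direct runoff: 0.0, 3.2, 3.7, 12.7, 16.0, 29.7, 37.0, 48.1, 40.5, 34.2, 28.8, 24.2, 0.0 cfs; ΣQ_DR = 278.1 cfs.
V = ΣQ_DR · Δt = 278.1 × 3600 s = 1.001 × 10^6 ft³.
Over A = 0.692 mi², depth = V / A = 0.623 in.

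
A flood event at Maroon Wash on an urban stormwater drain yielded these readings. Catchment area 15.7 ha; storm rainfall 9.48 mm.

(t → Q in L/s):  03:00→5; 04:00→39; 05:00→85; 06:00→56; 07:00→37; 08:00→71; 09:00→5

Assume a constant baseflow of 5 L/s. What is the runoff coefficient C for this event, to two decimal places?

C ≈ 0.64

ΣQ_DR = 263.0 L/s; V = ΣQ_DR·Δt = 9.468 × 10^5 L.
Runoff depth d = V / A = 6.031 mm.
C = d / P = 6.031 / 9.48 = 0.64.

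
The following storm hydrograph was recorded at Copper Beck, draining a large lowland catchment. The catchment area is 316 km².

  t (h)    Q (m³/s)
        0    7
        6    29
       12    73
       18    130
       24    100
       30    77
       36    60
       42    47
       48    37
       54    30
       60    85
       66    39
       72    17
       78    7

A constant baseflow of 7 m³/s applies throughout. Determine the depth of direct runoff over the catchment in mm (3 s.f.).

Direct runoff: 0.0, 22.0, 66.0, 123.0, 93.0, 70.0, 53.0, 40.0, 30.0, 23.0, 78.0, 32.0, 10.0, 0.0 m³/s; ΣQ_DR = 640.0 m³/s.
V = ΣQ_DR · Δt = 640.0 × 21600 s = 1.382 × 10^7 m³.
Over A = 316 km², depth = V / A = 43.7 mm.

d ≈ 43.7 mm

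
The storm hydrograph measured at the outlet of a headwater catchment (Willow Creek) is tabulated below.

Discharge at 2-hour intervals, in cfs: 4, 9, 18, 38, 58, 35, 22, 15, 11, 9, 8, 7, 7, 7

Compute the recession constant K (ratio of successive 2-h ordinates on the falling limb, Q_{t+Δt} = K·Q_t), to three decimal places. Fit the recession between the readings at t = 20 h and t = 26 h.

K ≈ 0.956

Using the recession-limb readings at t = 20 h and t = 26 h: Q falls from 8 to 7 cfs over 3 intervals.
K = (Q₂/Q₁)^(1/3) = (7/8)^(1/3) = 0.956.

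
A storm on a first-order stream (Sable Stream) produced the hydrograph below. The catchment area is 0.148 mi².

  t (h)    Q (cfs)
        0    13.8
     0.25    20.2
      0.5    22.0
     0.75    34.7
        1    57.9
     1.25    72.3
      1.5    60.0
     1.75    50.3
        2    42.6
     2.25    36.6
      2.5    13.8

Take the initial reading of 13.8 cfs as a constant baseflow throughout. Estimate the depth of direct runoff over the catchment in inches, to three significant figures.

d ≈ 0.713 in

Direct runoff: 0.0, 6.4, 8.2, 20.9, 44.1, 58.5, 46.2, 36.5, 28.8, 22.8, 0.0 cfs; ΣQ_DR = 272.4 cfs.
V = ΣQ_DR · Δt = 272.4 × 900 s = 2.452 × 10^5 ft³.
Over A = 0.148 mi², depth = V / A = 0.713 in.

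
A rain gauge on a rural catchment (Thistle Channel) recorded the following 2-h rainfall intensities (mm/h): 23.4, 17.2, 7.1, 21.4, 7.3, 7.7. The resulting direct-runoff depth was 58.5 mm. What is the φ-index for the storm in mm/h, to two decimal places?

Only the 3 blocks with intensity above φ contribute runoff: 23.4, 17.2, 21.4 mm/h.
Σ(I−φ)·Δt = d  ⇒  (23.4+17.2+21.4 − 3φ)·2 = 58.5
φ = (62.00 − 58.5/2) / 3 = 10.92 mm/h.

φ ≈ 10.92 mm/h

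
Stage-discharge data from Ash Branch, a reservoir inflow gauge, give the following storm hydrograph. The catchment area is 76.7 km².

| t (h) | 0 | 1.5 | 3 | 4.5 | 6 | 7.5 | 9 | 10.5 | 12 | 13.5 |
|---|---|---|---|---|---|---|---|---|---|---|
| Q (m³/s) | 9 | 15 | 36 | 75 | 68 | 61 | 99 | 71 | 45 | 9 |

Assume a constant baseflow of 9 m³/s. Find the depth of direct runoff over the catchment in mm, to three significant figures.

Direct runoff: 0.0, 6.0, 27.0, 66.0, 59.0, 52.0, 90.0, 62.0, 36.0, 0.0 m³/s; ΣQ_DR = 398.0 m³/s.
V = ΣQ_DR · Δt = 398.0 × 5400 s = 2.149 × 10^6 m³.
Over A = 76.7 km², depth = V / A = 28.0 mm.

d ≈ 28.0 mm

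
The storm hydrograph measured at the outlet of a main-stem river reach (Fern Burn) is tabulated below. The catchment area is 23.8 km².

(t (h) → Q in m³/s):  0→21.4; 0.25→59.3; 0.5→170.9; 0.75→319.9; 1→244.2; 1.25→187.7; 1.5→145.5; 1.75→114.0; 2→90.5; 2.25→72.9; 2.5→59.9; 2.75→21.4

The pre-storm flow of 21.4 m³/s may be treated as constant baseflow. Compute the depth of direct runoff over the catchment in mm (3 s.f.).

Direct runoff: 0.0, 37.9, 149.5, 298.5, 222.8, 166.3, 124.1, 92.6, 69.1, 51.5, 38.5, 0.0 m³/s; ΣQ_DR = 1251 m³/s.
V = ΣQ_DR · Δt = 1251 × 900 s = 1.126 × 10^6 m³.
Over A = 23.8 km², depth = V / A = 47.3 mm.

d ≈ 47.3 mm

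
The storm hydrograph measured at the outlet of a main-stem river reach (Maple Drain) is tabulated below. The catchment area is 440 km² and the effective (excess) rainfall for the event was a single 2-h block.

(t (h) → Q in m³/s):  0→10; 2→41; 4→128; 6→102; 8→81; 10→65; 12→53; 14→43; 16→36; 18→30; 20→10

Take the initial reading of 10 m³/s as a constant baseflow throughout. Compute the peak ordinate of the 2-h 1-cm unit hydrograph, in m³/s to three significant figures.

Direct runoff: 0.0, 31.0, 118.0, 92.0, 71.0, 55.0, 43.0, 33.0, 26.0, 20.0, 0.0 m³/s; ΣQ_DR = 489.0 m³/s, peak = 118.0 m³/s.
Runoff depth d = ΣQ_DR·Δt / A = 489.0 × 7200 / (440 km²) = 8.002 mm.
The 1-cm UH is the DRH scaled by (10 mm)/d, so U_p = 118.0 × 10/8.002 = 147 m³/s.

U_p ≈ 147 m³/s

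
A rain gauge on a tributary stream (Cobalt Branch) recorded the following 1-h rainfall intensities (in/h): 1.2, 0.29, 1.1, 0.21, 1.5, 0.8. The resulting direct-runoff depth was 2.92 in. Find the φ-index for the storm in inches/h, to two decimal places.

φ ≈ 0.42 in/h

Only the 4 blocks with intensity above φ contribute runoff: 1.2, 1.1, 1.5, 0.8 in/h.
Σ(I−φ)·Δt = d  ⇒  (1.2+1.1+1.5+0.8 − 4φ)·1 = 2.92
φ = (4.600 − 2.92/1) / 4 = 0.42 in/h.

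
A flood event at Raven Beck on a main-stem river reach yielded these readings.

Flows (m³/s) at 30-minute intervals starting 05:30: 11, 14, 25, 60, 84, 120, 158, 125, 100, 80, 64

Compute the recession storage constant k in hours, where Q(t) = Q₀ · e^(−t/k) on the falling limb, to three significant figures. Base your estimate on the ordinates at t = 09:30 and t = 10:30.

k ≈ 2.24 h

On the falling limb, Q drops from 100 to 64 m³/s between t = 09:30 and t = 10:30 (Δt = 1 h).
k = −Δt / ln(Q₂/Q₁) = −1 / ln(64/100) = 2.24 h.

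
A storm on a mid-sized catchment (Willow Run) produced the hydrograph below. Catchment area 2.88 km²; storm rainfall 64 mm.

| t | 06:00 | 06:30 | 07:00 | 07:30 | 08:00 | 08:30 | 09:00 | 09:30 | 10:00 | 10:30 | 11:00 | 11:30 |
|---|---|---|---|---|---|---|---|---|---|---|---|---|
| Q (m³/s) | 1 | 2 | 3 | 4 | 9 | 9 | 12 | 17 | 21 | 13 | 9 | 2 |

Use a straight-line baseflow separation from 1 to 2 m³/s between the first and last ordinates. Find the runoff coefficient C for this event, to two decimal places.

ΣQ_DR = 84.00 m³/s; V = ΣQ_DR·Δt = 1.512 × 10^5 m³.
Runoff depth d = V / A = 52.50 mm.
C = d / P = 52.50 / 64 = 0.82.

C ≈ 0.82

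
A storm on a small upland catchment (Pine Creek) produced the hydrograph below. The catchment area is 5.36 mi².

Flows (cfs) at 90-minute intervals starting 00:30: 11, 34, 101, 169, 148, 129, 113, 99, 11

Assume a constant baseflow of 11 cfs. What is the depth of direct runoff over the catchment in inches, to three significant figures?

Direct runoff: 0.0, 23.0, 90.0, 158.0, 137.0, 118.0, 102.0, 88.0, 0.0 cfs; ΣQ_DR = 716.0 cfs.
V = ΣQ_DR · Δt = 716.0 × 5400 s = 3.866 × 10^6 ft³.
Over A = 5.36 mi², depth = V / A = 0.310 in.

d ≈ 0.310 in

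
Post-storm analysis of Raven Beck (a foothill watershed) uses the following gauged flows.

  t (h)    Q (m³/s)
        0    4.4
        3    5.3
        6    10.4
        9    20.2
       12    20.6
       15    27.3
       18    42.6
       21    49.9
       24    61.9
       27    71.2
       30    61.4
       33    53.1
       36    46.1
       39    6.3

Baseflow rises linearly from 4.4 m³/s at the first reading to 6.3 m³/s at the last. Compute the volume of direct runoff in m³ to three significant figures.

Direct-runoff ordinates (Q − Q_b): 0.00, 0.75, 5.71, 15.36, 15.62, 22.17, 37.32, 44.48, 56.33, 65.48, 55.54, 47.09, 39.95, 0.00 m³/s.
ΣQ_DR = 405.8 m³/s.
With Δt = 3 h = 10800 s, V = ΣQ_DR · Δt = 405.8 × 10800 = 4.38 × 10^6 m³.

V ≈ 4.38 × 10^6 m³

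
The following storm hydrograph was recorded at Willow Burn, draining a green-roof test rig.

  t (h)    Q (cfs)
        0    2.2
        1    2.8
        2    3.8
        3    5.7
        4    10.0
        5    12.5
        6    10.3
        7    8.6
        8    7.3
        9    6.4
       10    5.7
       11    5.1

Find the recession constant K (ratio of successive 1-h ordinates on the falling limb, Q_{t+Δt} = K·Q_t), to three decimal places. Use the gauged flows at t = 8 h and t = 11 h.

Using the recession-limb readings at t = 8 h and t = 11 h: Q falls from 7.3 to 5.1 cfs over 3 intervals.
K = (Q₂/Q₁)^(1/3) = (5.1/7.3)^(1/3) = 0.887.

K ≈ 0.887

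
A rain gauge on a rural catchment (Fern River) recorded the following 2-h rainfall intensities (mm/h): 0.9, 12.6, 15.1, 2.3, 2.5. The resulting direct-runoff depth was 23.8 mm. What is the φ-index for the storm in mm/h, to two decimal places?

Only the 2 blocks with intensity above φ contribute runoff: 12.6, 15.1 mm/h.
Σ(I−φ)·Δt = d  ⇒  (12.6+15.1 − 2φ)·2 = 23.8
φ = (27.70 − 23.8/2) / 2 = 7.90 mm/h.

φ ≈ 7.90 mm/h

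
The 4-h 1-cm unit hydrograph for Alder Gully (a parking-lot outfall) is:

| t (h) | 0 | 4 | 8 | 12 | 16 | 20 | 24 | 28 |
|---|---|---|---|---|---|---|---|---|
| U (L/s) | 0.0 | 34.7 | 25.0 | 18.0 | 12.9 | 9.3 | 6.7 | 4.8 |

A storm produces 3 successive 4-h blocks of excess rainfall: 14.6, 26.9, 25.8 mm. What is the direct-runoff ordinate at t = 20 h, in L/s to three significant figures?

By discrete convolution, Q_j = Σ (P_i / 10 mm) · U_{j−i}.
At t = 20 h (j=5): Q = (14.6/10)·9.3 + (26.9/10)·12.9 + (25.8/10)·18.0 = 94.7 L/s.

Q ≈ 94.7 L/s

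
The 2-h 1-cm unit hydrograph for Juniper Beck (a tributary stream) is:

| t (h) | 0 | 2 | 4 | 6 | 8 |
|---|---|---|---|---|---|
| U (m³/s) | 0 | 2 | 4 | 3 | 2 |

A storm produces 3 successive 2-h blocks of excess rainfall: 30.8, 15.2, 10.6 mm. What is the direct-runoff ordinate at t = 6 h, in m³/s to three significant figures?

By discrete convolution, Q_j = Σ (P_i / 10 mm) · U_{j−i}.
At t = 6 h (j=3): Q = (30.8/10)·3 + (15.2/10)·4 + (10.6/10)·2 = 17.4 m³/s.

Q ≈ 17.4 m³/s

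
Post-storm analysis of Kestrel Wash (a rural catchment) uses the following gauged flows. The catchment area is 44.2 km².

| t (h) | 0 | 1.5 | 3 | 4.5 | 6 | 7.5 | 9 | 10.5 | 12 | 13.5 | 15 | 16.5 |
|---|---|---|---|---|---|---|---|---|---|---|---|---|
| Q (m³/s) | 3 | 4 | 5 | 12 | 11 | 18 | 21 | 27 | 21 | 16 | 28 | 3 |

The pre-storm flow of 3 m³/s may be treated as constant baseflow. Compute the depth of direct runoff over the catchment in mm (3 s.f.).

Direct runoff: 0.0, 1.0, 2.0, 9.0, 8.0, 15.0, 18.0, 24.0, 18.0, 13.0, 25.0, 0.0 m³/s; ΣQ_DR = 133.0 m³/s.
V = ΣQ_DR · Δt = 133.0 × 5400 s = 7.182 × 10^5 m³.
Over A = 44.2 km², depth = V / A = 16.2 mm.

d ≈ 16.2 mm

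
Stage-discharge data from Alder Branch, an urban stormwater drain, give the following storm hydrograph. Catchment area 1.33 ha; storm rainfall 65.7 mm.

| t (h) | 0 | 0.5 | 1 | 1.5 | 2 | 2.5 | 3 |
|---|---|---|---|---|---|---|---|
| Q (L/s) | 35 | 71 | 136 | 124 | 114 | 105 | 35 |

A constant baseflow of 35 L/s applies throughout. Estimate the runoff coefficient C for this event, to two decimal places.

ΣQ_DR = 375.0 L/s; V = ΣQ_DR·Δt = 6.750 × 10^5 L.
Runoff depth d = V / A = 50.75 mm.
C = d / P = 50.75 / 65.7 = 0.77.

C ≈ 0.77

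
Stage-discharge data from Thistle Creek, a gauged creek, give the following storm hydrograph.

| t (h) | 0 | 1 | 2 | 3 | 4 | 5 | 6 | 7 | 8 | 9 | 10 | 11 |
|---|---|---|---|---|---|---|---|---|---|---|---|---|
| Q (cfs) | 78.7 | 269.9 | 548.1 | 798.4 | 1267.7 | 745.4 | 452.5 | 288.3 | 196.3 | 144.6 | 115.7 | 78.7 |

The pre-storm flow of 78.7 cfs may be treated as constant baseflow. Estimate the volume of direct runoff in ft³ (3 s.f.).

Direct-runoff ordinates (Q − Q_b): 0.0, 191.2, 469.4, 719.7, 1189.0, 666.7, 373.8, 209.6, 117.6, 65.9, 37.0, 0.0 cfs.
ΣQ_DR = 4040 cfs.
With Δt = 1 h = 3600 s, V = ΣQ_DR · Δt = 4040 × 3600 = 1.45 × 10^7 ft³.

V ≈ 1.45 × 10^7 ft³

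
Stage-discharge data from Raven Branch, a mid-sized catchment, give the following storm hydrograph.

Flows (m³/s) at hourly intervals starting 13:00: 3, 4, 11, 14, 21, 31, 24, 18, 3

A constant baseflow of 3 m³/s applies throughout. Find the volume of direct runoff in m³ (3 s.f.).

Direct-runoff ordinates (Q − Q_b): 0.0, 1.0, 8.0, 11.0, 18.0, 28.0, 21.0, 15.0, 0.0 m³/s.
ΣQ_DR = 102.0 m³/s.
With Δt = 1 h = 3600 s, V = ΣQ_DR · Δt = 102.0 × 3600 = 3.67 × 10^5 m³.

V ≈ 3.67 × 10^5 m³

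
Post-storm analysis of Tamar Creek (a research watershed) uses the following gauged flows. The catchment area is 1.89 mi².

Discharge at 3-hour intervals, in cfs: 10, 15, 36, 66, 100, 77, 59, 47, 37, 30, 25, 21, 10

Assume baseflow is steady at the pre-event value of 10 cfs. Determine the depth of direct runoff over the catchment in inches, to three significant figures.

Direct runoff: 0.0, 5.0, 26.0, 56.0, 90.0, 67.0, 49.0, 37.0, 27.0, 20.0, 15.0, 11.0, 0.0 cfs; ΣQ_DR = 403.0 cfs.
V = ΣQ_DR · Δt = 403.0 × 10800 s = 4.352 × 10^6 ft³.
Over A = 1.89 mi², depth = V / A = 0.991 in.

d ≈ 0.991 in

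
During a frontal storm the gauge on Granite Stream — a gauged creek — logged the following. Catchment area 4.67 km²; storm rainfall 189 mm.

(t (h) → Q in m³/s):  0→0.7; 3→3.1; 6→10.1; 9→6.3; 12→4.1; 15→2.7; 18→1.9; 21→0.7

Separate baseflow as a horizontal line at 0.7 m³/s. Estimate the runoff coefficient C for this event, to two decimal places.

ΣQ_DR = 24.00 m³/s; V = ΣQ_DR·Δt = 2.592 × 10^5 m³.
Runoff depth d = V / A = 55.50 mm.
C = d / P = 55.50 / 189 = 0.29.

C ≈ 0.29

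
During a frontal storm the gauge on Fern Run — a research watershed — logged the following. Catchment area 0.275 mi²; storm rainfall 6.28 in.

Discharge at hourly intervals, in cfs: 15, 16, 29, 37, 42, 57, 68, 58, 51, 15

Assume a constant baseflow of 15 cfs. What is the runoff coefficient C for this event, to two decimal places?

ΣQ_DR = 238.0 cfs; V = ΣQ_DR·Δt = 8.568 × 10^5 ft³.
Runoff depth d = V / A = 1.341 in.
C = d / P = 1.341 / 6.28 = 0.21.

C ≈ 0.21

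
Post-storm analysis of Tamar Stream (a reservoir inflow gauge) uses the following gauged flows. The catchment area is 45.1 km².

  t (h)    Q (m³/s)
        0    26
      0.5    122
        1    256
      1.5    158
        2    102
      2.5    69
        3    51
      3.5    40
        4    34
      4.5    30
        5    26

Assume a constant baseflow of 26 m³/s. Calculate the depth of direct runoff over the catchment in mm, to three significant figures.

Direct runoff: 0.0, 96.0, 230.0, 132.0, 76.0, 43.0, 25.0, 14.0, 8.0, 4.0, 0.0 m³/s; ΣQ_DR = 628.0 m³/s.
V = ΣQ_DR · Δt = 628.0 × 1800 s = 1.130 × 10^6 m³.
Over A = 45.1 km², depth = V / A = 25.1 mm.

d ≈ 25.1 mm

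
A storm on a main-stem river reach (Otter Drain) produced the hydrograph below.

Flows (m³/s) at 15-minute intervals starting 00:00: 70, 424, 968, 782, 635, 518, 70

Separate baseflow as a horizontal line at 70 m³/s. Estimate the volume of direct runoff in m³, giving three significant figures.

Direct-runoff ordinates (Q − Q_b): 0.0, 354.0, 898.0, 712.0, 565.0, 448.0, 0.0 m³/s.
ΣQ_DR = 2977 m³/s.
With Δt = 0.25 h = 900 s, V = ΣQ_DR · Δt = 2977 × 900 = 2.68 × 10^6 m³.

V ≈ 2.68 × 10^6 m³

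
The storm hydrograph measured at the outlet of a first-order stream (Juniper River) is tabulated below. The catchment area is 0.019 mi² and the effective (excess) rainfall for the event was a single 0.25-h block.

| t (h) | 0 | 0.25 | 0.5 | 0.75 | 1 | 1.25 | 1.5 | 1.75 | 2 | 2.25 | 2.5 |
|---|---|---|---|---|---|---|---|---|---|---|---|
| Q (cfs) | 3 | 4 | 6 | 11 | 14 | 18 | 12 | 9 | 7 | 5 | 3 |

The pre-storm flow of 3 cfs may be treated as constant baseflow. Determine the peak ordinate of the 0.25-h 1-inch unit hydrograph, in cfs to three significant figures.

U_p ≈ 12.5 cfs

Direct runoff: 0.0, 1.0, 3.0, 8.0, 11.0, 15.0, 9.0, 6.0, 4.0, 2.0, 0.0 cfs; ΣQ_DR = 59.00 cfs, peak = 15.0 cfs.
Runoff depth d = ΣQ_DR·Δt / A = 59.00 × 900 / (0.019 mi²) = 1.203 in.
The 1-inch UH is the DRH scaled by (1 in)/d, so U_p = 15.0 × 1/1.203 = 12.5 cfs.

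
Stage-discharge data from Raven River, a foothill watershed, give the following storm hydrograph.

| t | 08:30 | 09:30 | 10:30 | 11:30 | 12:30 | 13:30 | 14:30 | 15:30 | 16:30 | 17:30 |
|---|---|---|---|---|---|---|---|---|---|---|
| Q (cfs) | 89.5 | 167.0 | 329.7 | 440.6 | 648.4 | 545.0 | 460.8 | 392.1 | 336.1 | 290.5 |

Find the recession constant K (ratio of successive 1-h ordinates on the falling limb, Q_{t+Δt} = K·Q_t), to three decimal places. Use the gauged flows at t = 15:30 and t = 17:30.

K ≈ 0.861

Using the recession-limb readings at t = 15:30 and t = 17:30: Q falls from 392.1 to 290.5 cfs over 2 intervals.
K = (Q₂/Q₁)^(1/2) = (290.5/392.1)^(1/2) = 0.861.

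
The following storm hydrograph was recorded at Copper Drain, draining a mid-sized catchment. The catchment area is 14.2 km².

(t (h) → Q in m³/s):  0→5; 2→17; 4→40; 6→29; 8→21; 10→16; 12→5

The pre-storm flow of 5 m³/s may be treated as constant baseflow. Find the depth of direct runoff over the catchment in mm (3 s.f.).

d ≈ 49.7 mm

Direct runoff: 0.0, 12.0, 35.0, 24.0, 16.0, 11.0, 0.0 m³/s; ΣQ_DR = 98.00 m³/s.
V = ΣQ_DR · Δt = 98.00 × 7200 s = 7.056 × 10^5 m³.
Over A = 14.2 km², depth = V / A = 49.7 mm.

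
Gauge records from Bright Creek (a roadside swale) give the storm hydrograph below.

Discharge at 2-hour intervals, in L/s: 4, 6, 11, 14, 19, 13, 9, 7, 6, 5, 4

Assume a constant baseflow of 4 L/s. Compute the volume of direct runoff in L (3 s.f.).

Direct-runoff ordinates (Q − Q_b): 0.0, 2.0, 7.0, 10.0, 15.0, 9.0, 5.0, 3.0, 2.0, 1.0, 0.0 L/s.
ΣQ_DR = 54.00 L/s.
With Δt = 2 h = 7200 s, V = ΣQ_DR · Δt = 54.00 × 7200 = 3.89 × 10^5 L.

V ≈ 3.89 × 10^5 L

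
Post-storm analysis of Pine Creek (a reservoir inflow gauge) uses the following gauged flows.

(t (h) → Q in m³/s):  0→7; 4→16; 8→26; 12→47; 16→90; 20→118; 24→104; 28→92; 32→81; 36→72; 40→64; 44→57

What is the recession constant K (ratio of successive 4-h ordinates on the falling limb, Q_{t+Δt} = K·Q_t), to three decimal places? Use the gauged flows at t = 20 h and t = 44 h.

Using the recession-limb readings at t = 20 h and t = 44 h: Q falls from 118 to 57 m³/s over 6 intervals.
K = (Q₂/Q₁)^(1/6) = (57/118)^(1/6) = 0.886.

K ≈ 0.886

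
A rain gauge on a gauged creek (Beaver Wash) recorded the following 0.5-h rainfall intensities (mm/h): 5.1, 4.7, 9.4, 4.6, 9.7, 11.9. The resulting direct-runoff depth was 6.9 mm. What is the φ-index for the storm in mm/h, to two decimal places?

φ ≈ 5.73 mm/h

Only the 3 blocks with intensity above φ contribute runoff: 9.4, 9.7, 11.9 mm/h.
Σ(I−φ)·Δt = d  ⇒  (9.4+9.7+11.9 − 3φ)·0.5 = 6.9
φ = (31.00 − 6.9/0.5) / 3 = 5.73 mm/h.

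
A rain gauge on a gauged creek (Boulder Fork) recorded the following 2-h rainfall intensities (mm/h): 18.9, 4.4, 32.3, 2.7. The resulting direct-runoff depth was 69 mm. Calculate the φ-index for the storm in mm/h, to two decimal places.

φ ≈ 8.35 mm/h

Only the 2 blocks with intensity above φ contribute runoff: 18.9, 32.3 mm/h.
Σ(I−φ)·Δt = d  ⇒  (18.9+32.3 − 2φ)·2 = 69
φ = (51.20 − 69/2) / 2 = 8.35 mm/h.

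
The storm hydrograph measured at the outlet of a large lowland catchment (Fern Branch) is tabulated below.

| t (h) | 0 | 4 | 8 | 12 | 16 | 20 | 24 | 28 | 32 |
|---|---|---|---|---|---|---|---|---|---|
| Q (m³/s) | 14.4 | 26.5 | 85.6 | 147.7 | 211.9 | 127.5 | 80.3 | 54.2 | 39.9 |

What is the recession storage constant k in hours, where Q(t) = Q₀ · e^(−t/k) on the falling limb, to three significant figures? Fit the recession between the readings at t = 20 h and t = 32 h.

k ≈ 10.3 h

On the falling limb, Q drops from 127.5 to 39.9 m³/s between t = 20 h and t = 32 h (Δt = 12 h).
k = −Δt / ln(Q₂/Q₁) = −12 / ln(39.9/127.5) = 10.3 h.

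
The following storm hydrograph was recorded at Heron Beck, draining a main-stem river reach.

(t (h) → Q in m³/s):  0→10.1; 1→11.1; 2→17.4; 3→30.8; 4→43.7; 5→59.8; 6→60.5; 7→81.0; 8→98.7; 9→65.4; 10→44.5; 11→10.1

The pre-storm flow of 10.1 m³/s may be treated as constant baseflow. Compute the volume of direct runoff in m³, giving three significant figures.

V ≈ 1.48 × 10^6 m³

Direct-runoff ordinates (Q − Q_b): 0.0, 1.0, 7.3, 20.7, 33.6, 49.7, 50.4, 70.9, 88.6, 55.3, 34.4, 0.0 m³/s.
ΣQ_DR = 411.9 m³/s.
With Δt = 1 h = 3600 s, V = ΣQ_DR · Δt = 411.9 × 3600 = 1.48 × 10^6 m³.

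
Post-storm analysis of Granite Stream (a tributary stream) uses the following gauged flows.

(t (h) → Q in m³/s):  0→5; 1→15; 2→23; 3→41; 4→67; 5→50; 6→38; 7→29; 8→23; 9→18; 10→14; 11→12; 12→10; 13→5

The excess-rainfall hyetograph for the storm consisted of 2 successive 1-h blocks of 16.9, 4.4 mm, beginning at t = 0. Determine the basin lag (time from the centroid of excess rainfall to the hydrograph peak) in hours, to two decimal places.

Centroid of excess rainfall: t_c = Σ P_i·t̄_i / ΣP_i = 0.7066 h (block centres at 0.5, 1.5 h).
Hydrograph peak occurs at t = 4 h, so basin lag t_L = 4 − 0.7066 = 3.29 h.

t_L ≈ 3.29 h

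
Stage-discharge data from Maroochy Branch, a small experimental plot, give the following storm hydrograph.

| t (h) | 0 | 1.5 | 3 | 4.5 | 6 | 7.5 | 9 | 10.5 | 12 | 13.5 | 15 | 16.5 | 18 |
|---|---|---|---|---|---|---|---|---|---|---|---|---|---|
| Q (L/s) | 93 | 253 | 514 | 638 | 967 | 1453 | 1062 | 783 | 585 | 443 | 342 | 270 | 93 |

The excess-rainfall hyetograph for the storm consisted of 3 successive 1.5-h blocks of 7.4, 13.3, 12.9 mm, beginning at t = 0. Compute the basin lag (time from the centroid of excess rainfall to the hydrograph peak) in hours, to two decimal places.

Centroid of excess rainfall: t_c = Σ P_i·t̄_i / ΣP_i = 2.4955 h (block centres at 0.75, 2.25, 3.75 h).
Hydrograph peak occurs at t = 7.5 h, so basin lag t_L = 7.5 − 2.4955 = 5.00 h.

t_L ≈ 5.00 h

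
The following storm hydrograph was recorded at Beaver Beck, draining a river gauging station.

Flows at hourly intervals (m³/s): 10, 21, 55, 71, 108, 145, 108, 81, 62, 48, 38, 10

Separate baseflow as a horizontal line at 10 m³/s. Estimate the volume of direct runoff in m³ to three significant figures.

V ≈ 2.29 × 10^6 m³

Direct-runoff ordinates (Q − Q_b): 0.0, 11.0, 45.0, 61.0, 98.0, 135.0, 98.0, 71.0, 52.0, 38.0, 28.0, 0.0 m³/s.
ΣQ_DR = 637.0 m³/s.
With Δt = 1 h = 3600 s, V = ΣQ_DR · Δt = 637.0 × 3600 = 2.29 × 10^6 m³.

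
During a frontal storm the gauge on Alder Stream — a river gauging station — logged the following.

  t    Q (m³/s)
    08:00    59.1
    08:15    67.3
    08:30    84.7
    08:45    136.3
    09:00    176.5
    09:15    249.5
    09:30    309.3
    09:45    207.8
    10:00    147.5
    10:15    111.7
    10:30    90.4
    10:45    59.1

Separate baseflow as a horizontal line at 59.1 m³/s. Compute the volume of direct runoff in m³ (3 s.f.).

V ≈ 8.91 × 10^5 m³

Direct-runoff ordinates (Q − Q_b): 0.0, 8.2, 25.6, 77.2, 117.4, 190.4, 250.2, 148.7, 88.4, 52.6, 31.3, 0.0 m³/s.
ΣQ_DR = 990.0 m³/s.
With Δt = 0.25 h = 900 s, V = ΣQ_DR · Δt = 990.0 × 900 = 8.91 × 10^5 m³.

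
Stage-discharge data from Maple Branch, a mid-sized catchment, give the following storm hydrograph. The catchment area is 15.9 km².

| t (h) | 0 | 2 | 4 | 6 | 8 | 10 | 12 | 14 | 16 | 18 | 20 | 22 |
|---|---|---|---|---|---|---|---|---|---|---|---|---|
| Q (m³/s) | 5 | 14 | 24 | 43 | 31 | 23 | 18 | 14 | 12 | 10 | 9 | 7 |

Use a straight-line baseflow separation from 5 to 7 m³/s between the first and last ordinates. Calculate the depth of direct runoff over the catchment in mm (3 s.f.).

Direct runoff: 0.00, 8.82, 18.64, 37.45, 25.27, 17.09, 11.91, 7.73, 5.55, 3.36, 2.18, 0.00 m³/s; ΣQ_DR = 138.0 m³/s.
V = ΣQ_DR · Δt = 138.0 × 7200 s = 9.936 × 10^5 m³.
Over A = 15.9 km², depth = V / A = 62.5 mm.

d ≈ 62.5 mm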